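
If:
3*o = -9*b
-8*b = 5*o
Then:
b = 0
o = 0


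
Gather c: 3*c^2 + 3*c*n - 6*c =3*c^2 + c*(3*n - 6)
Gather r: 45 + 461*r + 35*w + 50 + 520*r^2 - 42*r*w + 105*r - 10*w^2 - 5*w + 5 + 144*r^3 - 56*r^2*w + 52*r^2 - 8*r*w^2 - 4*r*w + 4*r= 144*r^3 + r^2*(572 - 56*w) + r*(-8*w^2 - 46*w + 570) - 10*w^2 + 30*w + 100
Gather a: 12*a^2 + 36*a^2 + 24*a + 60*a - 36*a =48*a^2 + 48*a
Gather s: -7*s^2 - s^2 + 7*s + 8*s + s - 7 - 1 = -8*s^2 + 16*s - 8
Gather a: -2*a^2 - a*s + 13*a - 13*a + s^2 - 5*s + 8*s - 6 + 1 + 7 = -2*a^2 - a*s + s^2 + 3*s + 2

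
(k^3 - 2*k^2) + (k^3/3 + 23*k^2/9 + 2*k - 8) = 4*k^3/3 + 5*k^2/9 + 2*k - 8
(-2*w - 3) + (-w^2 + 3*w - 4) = -w^2 + w - 7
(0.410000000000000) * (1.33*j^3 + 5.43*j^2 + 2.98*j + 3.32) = 0.5453*j^3 + 2.2263*j^2 + 1.2218*j + 1.3612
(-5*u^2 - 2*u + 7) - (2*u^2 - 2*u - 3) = 10 - 7*u^2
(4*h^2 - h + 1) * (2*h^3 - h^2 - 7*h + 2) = 8*h^5 - 6*h^4 - 25*h^3 + 14*h^2 - 9*h + 2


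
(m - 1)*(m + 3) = m^2 + 2*m - 3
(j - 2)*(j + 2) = j^2 - 4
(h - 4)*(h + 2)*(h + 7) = h^3 + 5*h^2 - 22*h - 56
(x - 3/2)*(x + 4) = x^2 + 5*x/2 - 6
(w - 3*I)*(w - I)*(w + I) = w^3 - 3*I*w^2 + w - 3*I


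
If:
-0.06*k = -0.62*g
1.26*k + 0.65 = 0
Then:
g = -0.05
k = -0.52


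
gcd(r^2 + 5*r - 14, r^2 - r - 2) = r - 2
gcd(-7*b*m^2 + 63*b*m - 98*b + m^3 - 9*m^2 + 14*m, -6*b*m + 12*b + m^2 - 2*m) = m - 2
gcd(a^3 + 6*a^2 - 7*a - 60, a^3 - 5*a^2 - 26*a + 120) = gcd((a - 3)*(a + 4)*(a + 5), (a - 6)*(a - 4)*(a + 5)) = a + 5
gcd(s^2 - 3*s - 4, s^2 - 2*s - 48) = 1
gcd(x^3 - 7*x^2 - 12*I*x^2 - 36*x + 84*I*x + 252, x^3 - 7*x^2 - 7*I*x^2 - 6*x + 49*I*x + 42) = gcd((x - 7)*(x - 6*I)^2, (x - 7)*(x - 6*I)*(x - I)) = x^2 + x*(-7 - 6*I) + 42*I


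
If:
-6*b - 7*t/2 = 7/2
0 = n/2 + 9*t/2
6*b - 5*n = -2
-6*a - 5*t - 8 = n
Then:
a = -326/249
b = -301/498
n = -27/83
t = 3/83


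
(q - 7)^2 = q^2 - 14*q + 49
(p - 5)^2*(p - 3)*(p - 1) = p^4 - 14*p^3 + 68*p^2 - 130*p + 75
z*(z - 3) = z^2 - 3*z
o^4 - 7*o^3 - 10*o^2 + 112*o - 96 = (o - 6)*(o - 4)*(o - 1)*(o + 4)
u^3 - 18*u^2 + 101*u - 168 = (u - 8)*(u - 7)*(u - 3)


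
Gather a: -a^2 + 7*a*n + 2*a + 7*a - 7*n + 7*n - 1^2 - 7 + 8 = -a^2 + a*(7*n + 9)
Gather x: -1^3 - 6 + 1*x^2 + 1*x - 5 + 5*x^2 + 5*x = 6*x^2 + 6*x - 12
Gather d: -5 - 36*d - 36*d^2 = -36*d^2 - 36*d - 5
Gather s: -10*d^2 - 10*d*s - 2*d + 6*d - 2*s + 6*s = -10*d^2 + 4*d + s*(4 - 10*d)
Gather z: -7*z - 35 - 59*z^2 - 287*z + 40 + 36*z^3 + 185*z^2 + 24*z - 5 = 36*z^3 + 126*z^2 - 270*z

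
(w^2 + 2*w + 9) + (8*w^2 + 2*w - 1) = 9*w^2 + 4*w + 8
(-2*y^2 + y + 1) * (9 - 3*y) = 6*y^3 - 21*y^2 + 6*y + 9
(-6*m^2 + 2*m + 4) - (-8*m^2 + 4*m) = 2*m^2 - 2*m + 4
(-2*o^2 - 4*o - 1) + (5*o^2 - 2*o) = 3*o^2 - 6*o - 1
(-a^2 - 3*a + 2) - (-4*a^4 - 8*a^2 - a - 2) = 4*a^4 + 7*a^2 - 2*a + 4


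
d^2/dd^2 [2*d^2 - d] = 4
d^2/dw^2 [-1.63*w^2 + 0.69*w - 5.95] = -3.26000000000000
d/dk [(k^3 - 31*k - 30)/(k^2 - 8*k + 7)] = (k^4 - 16*k^3 + 52*k^2 + 60*k - 457)/(k^4 - 16*k^3 + 78*k^2 - 112*k + 49)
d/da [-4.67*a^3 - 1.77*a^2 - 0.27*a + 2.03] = -14.01*a^2 - 3.54*a - 0.27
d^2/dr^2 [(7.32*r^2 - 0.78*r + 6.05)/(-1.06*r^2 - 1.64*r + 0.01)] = (1.4210854715202e-14*r^4 + 27.202992*r^3 - 41.252232*r^2 - 63.054312*r - 32.6483)/(1.191016*r^6 + 5.528112*r^5 + 8.51922*r^4 + 4.30664*r^3 - 0.08037*r^2 + 0.000492*r - 1.0e-6)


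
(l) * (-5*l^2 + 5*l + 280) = -5*l^3 + 5*l^2 + 280*l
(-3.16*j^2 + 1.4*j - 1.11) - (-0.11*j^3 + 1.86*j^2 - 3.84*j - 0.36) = 0.11*j^3 - 5.02*j^2 + 5.24*j - 0.75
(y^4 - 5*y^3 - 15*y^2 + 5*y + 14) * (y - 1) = y^5 - 6*y^4 - 10*y^3 + 20*y^2 + 9*y - 14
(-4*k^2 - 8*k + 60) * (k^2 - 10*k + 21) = -4*k^4 + 32*k^3 + 56*k^2 - 768*k + 1260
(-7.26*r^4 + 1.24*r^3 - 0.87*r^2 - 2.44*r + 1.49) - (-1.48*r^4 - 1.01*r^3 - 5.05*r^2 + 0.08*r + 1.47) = -5.78*r^4 + 2.25*r^3 + 4.18*r^2 - 2.52*r + 0.02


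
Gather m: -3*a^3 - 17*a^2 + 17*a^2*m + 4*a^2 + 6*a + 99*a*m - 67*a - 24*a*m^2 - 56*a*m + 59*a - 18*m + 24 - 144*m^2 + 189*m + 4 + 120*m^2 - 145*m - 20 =-3*a^3 - 13*a^2 - 2*a + m^2*(-24*a - 24) + m*(17*a^2 + 43*a + 26) + 8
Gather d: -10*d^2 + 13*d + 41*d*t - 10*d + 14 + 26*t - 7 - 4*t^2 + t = -10*d^2 + d*(41*t + 3) - 4*t^2 + 27*t + 7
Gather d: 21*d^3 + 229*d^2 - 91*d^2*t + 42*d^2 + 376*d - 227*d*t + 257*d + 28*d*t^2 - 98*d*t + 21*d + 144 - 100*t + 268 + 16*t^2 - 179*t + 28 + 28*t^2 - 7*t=21*d^3 + d^2*(271 - 91*t) + d*(28*t^2 - 325*t + 654) + 44*t^2 - 286*t + 440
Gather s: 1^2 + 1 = 2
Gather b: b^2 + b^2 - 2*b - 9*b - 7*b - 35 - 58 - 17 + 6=2*b^2 - 18*b - 104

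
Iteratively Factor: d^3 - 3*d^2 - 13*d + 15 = (d - 1)*(d^2 - 2*d - 15) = (d - 5)*(d - 1)*(d + 3)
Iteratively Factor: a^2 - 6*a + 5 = (a - 1)*(a - 5)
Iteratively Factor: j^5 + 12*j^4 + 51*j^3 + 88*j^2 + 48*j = (j + 4)*(j^4 + 8*j^3 + 19*j^2 + 12*j) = (j + 1)*(j + 4)*(j^3 + 7*j^2 + 12*j) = (j + 1)*(j + 4)^2*(j^2 + 3*j) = (j + 1)*(j + 3)*(j + 4)^2*(j)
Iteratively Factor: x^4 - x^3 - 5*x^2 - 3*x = (x - 3)*(x^3 + 2*x^2 + x) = x*(x - 3)*(x^2 + 2*x + 1) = x*(x - 3)*(x + 1)*(x + 1)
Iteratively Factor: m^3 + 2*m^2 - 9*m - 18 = (m + 2)*(m^2 - 9) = (m - 3)*(m + 2)*(m + 3)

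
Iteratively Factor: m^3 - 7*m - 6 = (m - 3)*(m^2 + 3*m + 2) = (m - 3)*(m + 2)*(m + 1)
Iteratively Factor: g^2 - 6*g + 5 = (g - 1)*(g - 5)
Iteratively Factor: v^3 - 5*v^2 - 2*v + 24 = (v - 3)*(v^2 - 2*v - 8) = (v - 3)*(v + 2)*(v - 4)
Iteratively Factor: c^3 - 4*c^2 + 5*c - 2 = (c - 2)*(c^2 - 2*c + 1) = (c - 2)*(c - 1)*(c - 1)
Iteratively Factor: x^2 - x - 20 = (x + 4)*(x - 5)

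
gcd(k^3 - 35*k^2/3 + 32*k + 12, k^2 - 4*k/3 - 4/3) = 1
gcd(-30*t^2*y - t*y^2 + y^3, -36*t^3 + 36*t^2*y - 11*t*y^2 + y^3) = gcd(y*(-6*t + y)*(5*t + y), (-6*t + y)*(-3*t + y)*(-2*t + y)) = -6*t + y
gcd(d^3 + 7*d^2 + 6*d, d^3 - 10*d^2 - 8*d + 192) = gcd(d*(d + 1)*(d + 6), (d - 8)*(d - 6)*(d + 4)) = 1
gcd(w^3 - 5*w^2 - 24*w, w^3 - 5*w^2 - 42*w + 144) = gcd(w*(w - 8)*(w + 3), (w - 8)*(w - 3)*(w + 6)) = w - 8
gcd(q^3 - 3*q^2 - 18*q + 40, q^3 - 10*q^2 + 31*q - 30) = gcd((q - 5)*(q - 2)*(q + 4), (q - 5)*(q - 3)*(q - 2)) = q^2 - 7*q + 10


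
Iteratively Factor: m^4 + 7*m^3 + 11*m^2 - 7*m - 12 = (m + 4)*(m^3 + 3*m^2 - m - 3) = (m - 1)*(m + 4)*(m^2 + 4*m + 3) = (m - 1)*(m + 3)*(m + 4)*(m + 1)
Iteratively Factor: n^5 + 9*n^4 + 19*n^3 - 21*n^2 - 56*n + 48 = (n - 1)*(n^4 + 10*n^3 + 29*n^2 + 8*n - 48) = (n - 1)*(n + 3)*(n^3 + 7*n^2 + 8*n - 16) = (n - 1)*(n + 3)*(n + 4)*(n^2 + 3*n - 4) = (n - 1)^2*(n + 3)*(n + 4)*(n + 4)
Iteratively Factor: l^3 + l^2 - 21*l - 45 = (l + 3)*(l^2 - 2*l - 15) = (l - 5)*(l + 3)*(l + 3)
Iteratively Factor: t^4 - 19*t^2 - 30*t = (t + 3)*(t^3 - 3*t^2 - 10*t) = (t + 2)*(t + 3)*(t^2 - 5*t) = (t - 5)*(t + 2)*(t + 3)*(t)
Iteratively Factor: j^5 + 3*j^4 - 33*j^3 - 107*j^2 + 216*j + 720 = (j + 4)*(j^4 - j^3 - 29*j^2 + 9*j + 180) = (j - 5)*(j + 4)*(j^3 + 4*j^2 - 9*j - 36) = (j - 5)*(j + 3)*(j + 4)*(j^2 + j - 12) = (j - 5)*(j + 3)*(j + 4)^2*(j - 3)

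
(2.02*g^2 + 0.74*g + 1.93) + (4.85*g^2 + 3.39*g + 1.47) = 6.87*g^2 + 4.13*g + 3.4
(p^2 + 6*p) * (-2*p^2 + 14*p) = -2*p^4 + 2*p^3 + 84*p^2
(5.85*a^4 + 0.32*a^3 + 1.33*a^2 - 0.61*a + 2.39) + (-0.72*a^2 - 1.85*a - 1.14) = 5.85*a^4 + 0.32*a^3 + 0.61*a^2 - 2.46*a + 1.25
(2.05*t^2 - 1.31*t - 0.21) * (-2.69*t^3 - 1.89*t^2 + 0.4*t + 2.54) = -5.5145*t^5 - 0.350599999999999*t^4 + 3.8608*t^3 + 5.0799*t^2 - 3.4114*t - 0.5334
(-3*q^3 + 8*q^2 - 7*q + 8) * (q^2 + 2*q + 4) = -3*q^5 + 2*q^4 - 3*q^3 + 26*q^2 - 12*q + 32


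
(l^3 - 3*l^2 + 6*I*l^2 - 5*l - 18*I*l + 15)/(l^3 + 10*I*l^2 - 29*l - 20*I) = (l - 3)/(l + 4*I)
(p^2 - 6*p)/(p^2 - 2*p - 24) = p/(p + 4)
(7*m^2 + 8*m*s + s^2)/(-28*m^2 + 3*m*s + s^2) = (m + s)/(-4*m + s)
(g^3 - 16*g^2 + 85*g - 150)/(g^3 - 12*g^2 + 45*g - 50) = (g - 6)/(g - 2)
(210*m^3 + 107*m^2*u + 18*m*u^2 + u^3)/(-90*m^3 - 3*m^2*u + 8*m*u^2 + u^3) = (7*m + u)/(-3*m + u)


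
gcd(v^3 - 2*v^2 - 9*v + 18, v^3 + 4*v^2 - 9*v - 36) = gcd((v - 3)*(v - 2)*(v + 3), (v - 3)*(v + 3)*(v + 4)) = v^2 - 9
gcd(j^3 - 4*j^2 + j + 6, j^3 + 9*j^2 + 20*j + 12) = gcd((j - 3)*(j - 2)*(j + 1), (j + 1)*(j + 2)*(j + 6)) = j + 1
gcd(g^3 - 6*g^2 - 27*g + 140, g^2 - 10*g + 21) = g - 7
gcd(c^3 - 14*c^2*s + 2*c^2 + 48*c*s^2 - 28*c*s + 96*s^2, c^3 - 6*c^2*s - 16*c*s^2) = -c + 8*s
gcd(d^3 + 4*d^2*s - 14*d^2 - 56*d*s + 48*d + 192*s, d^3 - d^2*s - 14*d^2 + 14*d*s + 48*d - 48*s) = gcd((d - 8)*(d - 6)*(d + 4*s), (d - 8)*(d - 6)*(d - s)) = d^2 - 14*d + 48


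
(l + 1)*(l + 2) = l^2 + 3*l + 2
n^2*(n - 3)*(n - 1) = n^4 - 4*n^3 + 3*n^2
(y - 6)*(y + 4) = y^2 - 2*y - 24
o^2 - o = o*(o - 1)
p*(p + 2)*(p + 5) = p^3 + 7*p^2 + 10*p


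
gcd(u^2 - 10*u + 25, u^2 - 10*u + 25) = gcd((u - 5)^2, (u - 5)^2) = u^2 - 10*u + 25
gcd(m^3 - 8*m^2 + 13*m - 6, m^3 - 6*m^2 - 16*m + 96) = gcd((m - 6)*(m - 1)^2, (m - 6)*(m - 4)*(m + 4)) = m - 6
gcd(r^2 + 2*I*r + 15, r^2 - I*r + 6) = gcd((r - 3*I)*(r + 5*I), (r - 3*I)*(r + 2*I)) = r - 3*I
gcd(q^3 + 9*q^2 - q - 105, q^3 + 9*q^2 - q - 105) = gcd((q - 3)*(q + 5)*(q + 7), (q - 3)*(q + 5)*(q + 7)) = q^3 + 9*q^2 - q - 105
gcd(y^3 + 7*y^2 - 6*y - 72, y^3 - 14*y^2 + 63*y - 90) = y - 3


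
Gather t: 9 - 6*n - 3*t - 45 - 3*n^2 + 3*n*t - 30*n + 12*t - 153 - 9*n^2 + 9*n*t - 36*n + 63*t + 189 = -12*n^2 - 72*n + t*(12*n + 72)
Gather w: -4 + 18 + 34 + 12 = 60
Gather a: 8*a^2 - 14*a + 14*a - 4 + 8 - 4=8*a^2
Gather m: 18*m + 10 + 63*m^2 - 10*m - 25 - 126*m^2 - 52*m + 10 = -63*m^2 - 44*m - 5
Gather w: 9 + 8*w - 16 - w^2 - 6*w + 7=-w^2 + 2*w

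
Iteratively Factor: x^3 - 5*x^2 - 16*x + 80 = (x + 4)*(x^2 - 9*x + 20) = (x - 4)*(x + 4)*(x - 5)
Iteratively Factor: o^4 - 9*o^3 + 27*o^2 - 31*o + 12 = (o - 1)*(o^3 - 8*o^2 + 19*o - 12) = (o - 1)^2*(o^2 - 7*o + 12) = (o - 4)*(o - 1)^2*(o - 3)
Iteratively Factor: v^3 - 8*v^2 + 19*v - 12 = (v - 1)*(v^2 - 7*v + 12) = (v - 4)*(v - 1)*(v - 3)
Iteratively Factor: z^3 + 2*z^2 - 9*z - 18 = (z - 3)*(z^2 + 5*z + 6) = (z - 3)*(z + 2)*(z + 3)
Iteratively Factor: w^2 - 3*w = (w - 3)*(w)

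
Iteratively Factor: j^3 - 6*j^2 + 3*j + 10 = (j + 1)*(j^2 - 7*j + 10) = (j - 2)*(j + 1)*(j - 5)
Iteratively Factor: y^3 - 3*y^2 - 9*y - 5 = (y + 1)*(y^2 - 4*y - 5) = (y + 1)^2*(y - 5)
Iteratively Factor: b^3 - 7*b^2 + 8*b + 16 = (b - 4)*(b^2 - 3*b - 4) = (b - 4)*(b + 1)*(b - 4)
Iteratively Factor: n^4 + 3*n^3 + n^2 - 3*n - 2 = (n + 2)*(n^3 + n^2 - n - 1) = (n + 1)*(n + 2)*(n^2 - 1) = (n - 1)*(n + 1)*(n + 2)*(n + 1)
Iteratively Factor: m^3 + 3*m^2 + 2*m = (m + 1)*(m^2 + 2*m) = (m + 1)*(m + 2)*(m)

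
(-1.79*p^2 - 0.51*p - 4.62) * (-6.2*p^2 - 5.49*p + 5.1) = 11.098*p^4 + 12.9891*p^3 + 22.3149*p^2 + 22.7628*p - 23.562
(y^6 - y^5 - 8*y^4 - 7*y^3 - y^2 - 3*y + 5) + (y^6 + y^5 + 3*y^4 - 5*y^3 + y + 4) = 2*y^6 - 5*y^4 - 12*y^3 - y^2 - 2*y + 9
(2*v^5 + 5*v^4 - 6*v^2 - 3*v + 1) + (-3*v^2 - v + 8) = 2*v^5 + 5*v^4 - 9*v^2 - 4*v + 9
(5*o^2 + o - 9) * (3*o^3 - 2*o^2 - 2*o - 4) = 15*o^5 - 7*o^4 - 39*o^3 - 4*o^2 + 14*o + 36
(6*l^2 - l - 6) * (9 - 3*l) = -18*l^3 + 57*l^2 + 9*l - 54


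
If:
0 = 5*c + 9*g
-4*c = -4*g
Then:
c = 0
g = 0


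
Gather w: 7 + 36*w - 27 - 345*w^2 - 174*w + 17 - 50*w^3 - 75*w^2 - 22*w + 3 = -50*w^3 - 420*w^2 - 160*w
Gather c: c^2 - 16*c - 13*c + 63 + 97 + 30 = c^2 - 29*c + 190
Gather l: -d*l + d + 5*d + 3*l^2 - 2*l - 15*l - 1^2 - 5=6*d + 3*l^2 + l*(-d - 17) - 6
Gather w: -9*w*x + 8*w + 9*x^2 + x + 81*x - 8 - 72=w*(8 - 9*x) + 9*x^2 + 82*x - 80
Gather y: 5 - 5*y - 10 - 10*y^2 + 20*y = -10*y^2 + 15*y - 5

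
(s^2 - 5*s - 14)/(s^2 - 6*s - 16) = (s - 7)/(s - 8)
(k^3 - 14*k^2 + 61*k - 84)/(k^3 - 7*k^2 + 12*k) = (k - 7)/k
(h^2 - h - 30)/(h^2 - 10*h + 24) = (h + 5)/(h - 4)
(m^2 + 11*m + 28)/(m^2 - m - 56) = (m + 4)/(m - 8)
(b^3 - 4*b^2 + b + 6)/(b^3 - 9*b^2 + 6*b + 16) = (b - 3)/(b - 8)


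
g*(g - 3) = g^2 - 3*g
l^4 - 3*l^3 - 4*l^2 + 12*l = l*(l - 3)*(l - 2)*(l + 2)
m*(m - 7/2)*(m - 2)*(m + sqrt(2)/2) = m^4 - 11*m^3/2 + sqrt(2)*m^3/2 - 11*sqrt(2)*m^2/4 + 7*m^2 + 7*sqrt(2)*m/2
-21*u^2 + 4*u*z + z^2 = (-3*u + z)*(7*u + z)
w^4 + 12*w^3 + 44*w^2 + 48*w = w*(w + 2)*(w + 4)*(w + 6)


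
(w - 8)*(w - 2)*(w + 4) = w^3 - 6*w^2 - 24*w + 64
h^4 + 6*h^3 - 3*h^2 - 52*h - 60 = (h - 3)*(h + 2)^2*(h + 5)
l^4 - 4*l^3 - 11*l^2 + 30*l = l*(l - 5)*(l - 2)*(l + 3)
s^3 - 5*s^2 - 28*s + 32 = (s - 8)*(s - 1)*(s + 4)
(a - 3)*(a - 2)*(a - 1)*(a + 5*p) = a^4 + 5*a^3*p - 6*a^3 - 30*a^2*p + 11*a^2 + 55*a*p - 6*a - 30*p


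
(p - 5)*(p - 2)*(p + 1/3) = p^3 - 20*p^2/3 + 23*p/3 + 10/3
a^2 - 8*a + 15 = (a - 5)*(a - 3)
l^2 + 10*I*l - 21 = (l + 3*I)*(l + 7*I)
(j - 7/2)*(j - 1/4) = j^2 - 15*j/4 + 7/8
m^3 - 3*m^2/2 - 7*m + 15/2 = (m - 3)*(m - 1)*(m + 5/2)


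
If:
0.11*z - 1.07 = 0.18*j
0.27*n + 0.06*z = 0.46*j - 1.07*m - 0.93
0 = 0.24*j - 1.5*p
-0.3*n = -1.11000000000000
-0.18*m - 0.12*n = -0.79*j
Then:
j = 0.03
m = -2.34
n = 3.70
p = 0.00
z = 9.78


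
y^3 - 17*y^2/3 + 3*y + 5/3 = (y - 5)*(y - 1)*(y + 1/3)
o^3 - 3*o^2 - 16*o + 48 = (o - 4)*(o - 3)*(o + 4)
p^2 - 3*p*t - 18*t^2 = (p - 6*t)*(p + 3*t)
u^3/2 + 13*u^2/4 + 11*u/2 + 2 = (u/2 + 1)*(u + 1/2)*(u + 4)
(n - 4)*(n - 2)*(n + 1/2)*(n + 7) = n^4 + 3*n^3/2 - 67*n^2/2 + 39*n + 28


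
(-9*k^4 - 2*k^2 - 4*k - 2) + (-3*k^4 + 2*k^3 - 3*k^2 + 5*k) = -12*k^4 + 2*k^3 - 5*k^2 + k - 2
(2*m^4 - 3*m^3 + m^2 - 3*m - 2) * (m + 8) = 2*m^5 + 13*m^4 - 23*m^3 + 5*m^2 - 26*m - 16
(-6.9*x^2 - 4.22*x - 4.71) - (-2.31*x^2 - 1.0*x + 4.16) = -4.59*x^2 - 3.22*x - 8.87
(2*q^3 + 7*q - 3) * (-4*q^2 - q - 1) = -8*q^5 - 2*q^4 - 30*q^3 + 5*q^2 - 4*q + 3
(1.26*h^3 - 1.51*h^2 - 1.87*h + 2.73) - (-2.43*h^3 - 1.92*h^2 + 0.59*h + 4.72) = 3.69*h^3 + 0.41*h^2 - 2.46*h - 1.99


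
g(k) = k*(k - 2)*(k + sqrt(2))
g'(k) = k*(k - 2) + k*(k + sqrt(2)) + (k - 2)*(k + sqrt(2))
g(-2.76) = -17.68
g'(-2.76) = 23.26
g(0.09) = -0.26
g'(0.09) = -2.91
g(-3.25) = -31.32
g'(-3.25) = 32.67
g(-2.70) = -16.32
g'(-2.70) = 22.20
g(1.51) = -2.16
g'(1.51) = 2.24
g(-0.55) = 1.21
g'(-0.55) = -1.28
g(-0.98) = 1.27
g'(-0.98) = 1.20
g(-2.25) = -7.99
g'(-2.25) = 15.00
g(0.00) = 0.00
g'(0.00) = -2.83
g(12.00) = 1609.71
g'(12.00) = 415.11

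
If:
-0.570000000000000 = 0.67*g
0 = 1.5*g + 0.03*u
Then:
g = -0.85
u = 42.54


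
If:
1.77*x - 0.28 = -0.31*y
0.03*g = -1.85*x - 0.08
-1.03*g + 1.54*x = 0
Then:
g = -0.06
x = -0.04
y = 1.14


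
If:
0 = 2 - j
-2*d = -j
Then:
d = 1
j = 2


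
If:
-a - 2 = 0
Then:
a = -2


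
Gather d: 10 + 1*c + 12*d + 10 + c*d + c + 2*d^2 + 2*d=2*c + 2*d^2 + d*(c + 14) + 20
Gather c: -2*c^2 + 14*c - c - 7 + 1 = -2*c^2 + 13*c - 6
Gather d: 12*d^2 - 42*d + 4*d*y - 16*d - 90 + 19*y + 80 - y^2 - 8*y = 12*d^2 + d*(4*y - 58) - y^2 + 11*y - 10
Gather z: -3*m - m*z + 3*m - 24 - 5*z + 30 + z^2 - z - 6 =z^2 + z*(-m - 6)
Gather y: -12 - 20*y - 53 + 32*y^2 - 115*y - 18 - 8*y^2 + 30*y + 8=24*y^2 - 105*y - 75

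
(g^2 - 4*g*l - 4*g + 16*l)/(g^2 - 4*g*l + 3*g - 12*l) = (g - 4)/(g + 3)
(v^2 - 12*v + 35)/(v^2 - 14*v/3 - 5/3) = 3*(v - 7)/(3*v + 1)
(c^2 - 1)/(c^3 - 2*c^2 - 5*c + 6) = (c + 1)/(c^2 - c - 6)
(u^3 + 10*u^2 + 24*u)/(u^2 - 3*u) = (u^2 + 10*u + 24)/(u - 3)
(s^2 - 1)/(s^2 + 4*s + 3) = (s - 1)/(s + 3)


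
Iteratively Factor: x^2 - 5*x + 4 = (x - 1)*(x - 4)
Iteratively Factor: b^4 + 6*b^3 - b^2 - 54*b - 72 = (b - 3)*(b^3 + 9*b^2 + 26*b + 24) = (b - 3)*(b + 2)*(b^2 + 7*b + 12) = (b - 3)*(b + 2)*(b + 3)*(b + 4)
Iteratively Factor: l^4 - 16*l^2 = (l - 4)*(l^3 + 4*l^2) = l*(l - 4)*(l^2 + 4*l) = l*(l - 4)*(l + 4)*(l)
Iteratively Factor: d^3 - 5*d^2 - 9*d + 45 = (d - 3)*(d^2 - 2*d - 15) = (d - 5)*(d - 3)*(d + 3)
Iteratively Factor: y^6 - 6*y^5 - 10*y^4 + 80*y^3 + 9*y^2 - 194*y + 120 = (y - 5)*(y^5 - y^4 - 15*y^3 + 5*y^2 + 34*y - 24) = (y - 5)*(y - 1)*(y^4 - 15*y^2 - 10*y + 24) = (y - 5)*(y - 4)*(y - 1)*(y^3 + 4*y^2 + y - 6) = (y - 5)*(y - 4)*(y - 1)^2*(y^2 + 5*y + 6) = (y - 5)*(y - 4)*(y - 1)^2*(y + 2)*(y + 3)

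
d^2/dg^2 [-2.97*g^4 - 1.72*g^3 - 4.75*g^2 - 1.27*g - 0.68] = -35.64*g^2 - 10.32*g - 9.5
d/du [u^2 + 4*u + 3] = 2*u + 4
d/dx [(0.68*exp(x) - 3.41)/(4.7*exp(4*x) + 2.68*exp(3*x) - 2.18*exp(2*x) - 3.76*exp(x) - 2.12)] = (-9.588*exp(4*x) + 60.4632*exp(3*x) + 28.8988*exp(2*x) - 14.8676*exp(x) - 14.2632)*exp(x)/(22.09*exp(8*x) + 25.192*exp(7*x) - 13.3096*exp(6*x) - 47.0288*exp(5*x) - 35.3292*exp(4*x) + 5.0304*exp(3*x) + 23.3808*exp(2*x) + 15.9424*exp(x) + 4.4944)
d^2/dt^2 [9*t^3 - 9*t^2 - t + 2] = 54*t - 18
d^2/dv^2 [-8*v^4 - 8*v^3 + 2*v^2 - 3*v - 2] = -96*v^2 - 48*v + 4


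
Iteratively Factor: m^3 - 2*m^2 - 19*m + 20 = (m - 5)*(m^2 + 3*m - 4) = (m - 5)*(m - 1)*(m + 4)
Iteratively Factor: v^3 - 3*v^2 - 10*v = (v)*(v^2 - 3*v - 10) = v*(v - 5)*(v + 2)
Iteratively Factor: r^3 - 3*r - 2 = (r - 2)*(r^2 + 2*r + 1) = (r - 2)*(r + 1)*(r + 1)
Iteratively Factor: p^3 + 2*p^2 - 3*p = (p - 1)*(p^2 + 3*p) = p*(p - 1)*(p + 3)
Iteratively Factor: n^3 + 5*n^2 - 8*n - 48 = (n - 3)*(n^2 + 8*n + 16) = (n - 3)*(n + 4)*(n + 4)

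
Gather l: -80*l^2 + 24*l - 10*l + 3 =-80*l^2 + 14*l + 3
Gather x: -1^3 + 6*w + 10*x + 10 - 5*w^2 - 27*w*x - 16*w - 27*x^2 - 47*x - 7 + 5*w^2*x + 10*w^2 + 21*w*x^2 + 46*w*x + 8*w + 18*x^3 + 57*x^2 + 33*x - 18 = 5*w^2 - 2*w + 18*x^3 + x^2*(21*w + 30) + x*(5*w^2 + 19*w - 4) - 16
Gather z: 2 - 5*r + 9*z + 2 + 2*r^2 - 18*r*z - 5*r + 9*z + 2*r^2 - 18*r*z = 4*r^2 - 10*r + z*(18 - 36*r) + 4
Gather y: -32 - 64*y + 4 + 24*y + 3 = -40*y - 25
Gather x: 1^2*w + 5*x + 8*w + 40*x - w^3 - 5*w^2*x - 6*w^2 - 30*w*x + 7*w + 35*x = -w^3 - 6*w^2 + 16*w + x*(-5*w^2 - 30*w + 80)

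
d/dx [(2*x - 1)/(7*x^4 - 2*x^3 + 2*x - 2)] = 2*(7*x^4 - 2*x^3 + 2*x - (2*x - 1)*(14*x^3 - 3*x^2 + 1) - 2)/(7*x^4 - 2*x^3 + 2*x - 2)^2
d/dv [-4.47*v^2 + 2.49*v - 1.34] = 2.49 - 8.94*v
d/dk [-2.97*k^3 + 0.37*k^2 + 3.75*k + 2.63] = -8.91*k^2 + 0.74*k + 3.75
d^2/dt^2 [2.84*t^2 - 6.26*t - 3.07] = 5.68000000000000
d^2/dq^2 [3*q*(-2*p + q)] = 6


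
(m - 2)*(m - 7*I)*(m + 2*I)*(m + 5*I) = m^4 - 2*m^3 + 39*m^2 - 78*m + 70*I*m - 140*I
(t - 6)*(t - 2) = t^2 - 8*t + 12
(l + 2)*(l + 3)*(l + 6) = l^3 + 11*l^2 + 36*l + 36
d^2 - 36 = (d - 6)*(d + 6)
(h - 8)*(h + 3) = h^2 - 5*h - 24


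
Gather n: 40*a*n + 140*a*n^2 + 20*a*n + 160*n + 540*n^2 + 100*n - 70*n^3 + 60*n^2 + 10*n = -70*n^3 + n^2*(140*a + 600) + n*(60*a + 270)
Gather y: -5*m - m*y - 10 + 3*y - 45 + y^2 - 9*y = -5*m + y^2 + y*(-m - 6) - 55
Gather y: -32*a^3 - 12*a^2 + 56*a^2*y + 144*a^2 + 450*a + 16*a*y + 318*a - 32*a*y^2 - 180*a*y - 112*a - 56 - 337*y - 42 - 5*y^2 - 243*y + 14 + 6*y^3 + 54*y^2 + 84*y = -32*a^3 + 132*a^2 + 656*a + 6*y^3 + y^2*(49 - 32*a) + y*(56*a^2 - 164*a - 496) - 84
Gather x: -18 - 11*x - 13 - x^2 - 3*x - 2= -x^2 - 14*x - 33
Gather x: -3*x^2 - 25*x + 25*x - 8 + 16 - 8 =-3*x^2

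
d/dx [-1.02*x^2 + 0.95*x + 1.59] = 0.95 - 2.04*x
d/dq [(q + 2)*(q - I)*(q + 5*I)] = 3*q^2 + q*(4 + 8*I) + 5 + 8*I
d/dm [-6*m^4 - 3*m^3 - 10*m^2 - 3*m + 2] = -24*m^3 - 9*m^2 - 20*m - 3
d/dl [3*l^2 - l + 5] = 6*l - 1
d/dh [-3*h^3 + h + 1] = 1 - 9*h^2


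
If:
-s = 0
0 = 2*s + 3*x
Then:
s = 0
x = 0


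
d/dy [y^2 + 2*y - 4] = 2*y + 2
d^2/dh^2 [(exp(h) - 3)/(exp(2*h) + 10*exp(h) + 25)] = (exp(2*h) - 32*exp(h) + 55)*exp(h)/(exp(4*h) + 20*exp(3*h) + 150*exp(2*h) + 500*exp(h) + 625)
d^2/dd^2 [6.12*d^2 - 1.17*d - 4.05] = 12.2400000000000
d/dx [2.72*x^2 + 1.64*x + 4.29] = 5.44*x + 1.64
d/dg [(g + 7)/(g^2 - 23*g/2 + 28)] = 2*(-2*g^2 - 28*g + 217)/(4*g^4 - 92*g^3 + 753*g^2 - 2576*g + 3136)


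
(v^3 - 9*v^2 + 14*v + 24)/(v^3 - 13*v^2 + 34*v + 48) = (v - 4)/(v - 8)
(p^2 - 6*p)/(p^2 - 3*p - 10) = p*(6 - p)/(-p^2 + 3*p + 10)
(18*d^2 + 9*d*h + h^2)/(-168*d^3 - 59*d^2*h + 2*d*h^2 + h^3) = (-6*d - h)/(56*d^2 + d*h - h^2)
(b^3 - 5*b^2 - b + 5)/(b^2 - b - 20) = (b^2 - 1)/(b + 4)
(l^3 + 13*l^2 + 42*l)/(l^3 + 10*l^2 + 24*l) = (l + 7)/(l + 4)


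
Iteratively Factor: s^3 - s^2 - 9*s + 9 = (s - 3)*(s^2 + 2*s - 3) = (s - 3)*(s - 1)*(s + 3)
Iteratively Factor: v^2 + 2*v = (v)*(v + 2)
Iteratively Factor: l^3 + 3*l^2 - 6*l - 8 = (l + 1)*(l^2 + 2*l - 8) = (l - 2)*(l + 1)*(l + 4)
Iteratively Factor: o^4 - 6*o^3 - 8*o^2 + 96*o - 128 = (o + 4)*(o^3 - 10*o^2 + 32*o - 32) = (o - 4)*(o + 4)*(o^2 - 6*o + 8) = (o - 4)*(o - 2)*(o + 4)*(o - 4)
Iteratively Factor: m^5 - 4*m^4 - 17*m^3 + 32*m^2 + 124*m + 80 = (m + 2)*(m^4 - 6*m^3 - 5*m^2 + 42*m + 40) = (m - 4)*(m + 2)*(m^3 - 2*m^2 - 13*m - 10) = (m - 4)*(m + 1)*(m + 2)*(m^2 - 3*m - 10) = (m - 4)*(m + 1)*(m + 2)^2*(m - 5)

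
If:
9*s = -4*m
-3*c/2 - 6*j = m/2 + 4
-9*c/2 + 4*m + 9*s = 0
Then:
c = 0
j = 3*s/16 - 2/3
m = -9*s/4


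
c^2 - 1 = (c - 1)*(c + 1)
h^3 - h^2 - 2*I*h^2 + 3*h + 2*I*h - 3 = (h - 1)*(h - 3*I)*(h + I)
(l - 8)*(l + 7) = l^2 - l - 56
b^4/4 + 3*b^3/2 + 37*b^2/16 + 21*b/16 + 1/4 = (b/4 + 1)*(b + 1/2)^2*(b + 1)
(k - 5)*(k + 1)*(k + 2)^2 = k^4 - 17*k^2 - 36*k - 20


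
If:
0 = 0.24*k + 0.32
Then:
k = -1.33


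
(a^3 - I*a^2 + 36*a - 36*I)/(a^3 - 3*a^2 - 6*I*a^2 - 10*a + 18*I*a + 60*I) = (a^2 + 5*I*a + 6)/(a^2 - 3*a - 10)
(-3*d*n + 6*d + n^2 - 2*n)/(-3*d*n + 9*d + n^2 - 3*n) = (n - 2)/(n - 3)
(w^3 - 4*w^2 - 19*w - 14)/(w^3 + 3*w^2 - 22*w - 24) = (w^2 - 5*w - 14)/(w^2 + 2*w - 24)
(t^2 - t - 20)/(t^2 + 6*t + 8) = (t - 5)/(t + 2)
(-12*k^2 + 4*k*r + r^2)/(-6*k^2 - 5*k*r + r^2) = (12*k^2 - 4*k*r - r^2)/(6*k^2 + 5*k*r - r^2)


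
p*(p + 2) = p^2 + 2*p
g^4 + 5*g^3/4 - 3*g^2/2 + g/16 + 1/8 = (g - 1/2)^2*(g + 1/4)*(g + 2)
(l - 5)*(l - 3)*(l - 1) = l^3 - 9*l^2 + 23*l - 15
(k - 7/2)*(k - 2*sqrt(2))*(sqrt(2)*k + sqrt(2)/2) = sqrt(2)*k^3 - 3*sqrt(2)*k^2 - 4*k^2 - 7*sqrt(2)*k/4 + 12*k + 7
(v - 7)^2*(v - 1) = v^3 - 15*v^2 + 63*v - 49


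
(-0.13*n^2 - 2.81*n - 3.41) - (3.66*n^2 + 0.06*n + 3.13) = -3.79*n^2 - 2.87*n - 6.54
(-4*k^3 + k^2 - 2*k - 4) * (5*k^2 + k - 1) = -20*k^5 + k^4 - 5*k^3 - 23*k^2 - 2*k + 4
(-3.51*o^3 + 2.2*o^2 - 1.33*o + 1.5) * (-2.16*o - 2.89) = 7.5816*o^4 + 5.3919*o^3 - 3.4852*o^2 + 0.6037*o - 4.335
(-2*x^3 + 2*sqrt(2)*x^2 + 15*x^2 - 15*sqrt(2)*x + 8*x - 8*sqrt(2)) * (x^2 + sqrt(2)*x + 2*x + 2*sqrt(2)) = -2*x^5 + 11*x^4 + 42*x^3 - 6*x^2 - 76*x - 32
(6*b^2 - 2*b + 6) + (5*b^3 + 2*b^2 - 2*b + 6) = 5*b^3 + 8*b^2 - 4*b + 12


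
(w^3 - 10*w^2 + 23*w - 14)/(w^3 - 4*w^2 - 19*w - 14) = (w^2 - 3*w + 2)/(w^2 + 3*w + 2)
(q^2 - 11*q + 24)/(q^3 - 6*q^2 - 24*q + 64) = (q - 3)/(q^2 + 2*q - 8)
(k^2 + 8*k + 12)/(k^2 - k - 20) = (k^2 + 8*k + 12)/(k^2 - k - 20)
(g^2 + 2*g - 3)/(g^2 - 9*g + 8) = (g + 3)/(g - 8)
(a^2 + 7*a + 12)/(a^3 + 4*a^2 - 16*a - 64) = (a + 3)/(a^2 - 16)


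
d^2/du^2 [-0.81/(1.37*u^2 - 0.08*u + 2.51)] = (3.040578*u^2 - 0.177552*u - 0.81*(2.74*u - 0.08)*(5.48*u - 0.16) + 5.570694)/(1.37*u^2 - 0.08*u + 2.51)^3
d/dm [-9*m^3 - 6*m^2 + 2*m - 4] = -27*m^2 - 12*m + 2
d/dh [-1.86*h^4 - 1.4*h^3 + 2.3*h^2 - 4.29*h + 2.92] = -7.44*h^3 - 4.2*h^2 + 4.6*h - 4.29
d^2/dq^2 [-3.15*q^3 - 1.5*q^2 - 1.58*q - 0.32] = -18.9*q - 3.0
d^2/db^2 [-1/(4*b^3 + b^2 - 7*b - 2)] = 2*((12*b + 1)*(4*b^3 + b^2 - 7*b - 2) - (12*b^2 + 2*b - 7)^2)/(4*b^3 + b^2 - 7*b - 2)^3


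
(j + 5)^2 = j^2 + 10*j + 25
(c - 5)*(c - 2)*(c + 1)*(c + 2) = c^4 - 4*c^3 - 9*c^2 + 16*c + 20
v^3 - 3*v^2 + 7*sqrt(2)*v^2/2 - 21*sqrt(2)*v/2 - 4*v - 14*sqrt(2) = (v - 4)*(v + 1)*(v + 7*sqrt(2)/2)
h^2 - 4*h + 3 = (h - 3)*(h - 1)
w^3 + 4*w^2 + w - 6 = (w - 1)*(w + 2)*(w + 3)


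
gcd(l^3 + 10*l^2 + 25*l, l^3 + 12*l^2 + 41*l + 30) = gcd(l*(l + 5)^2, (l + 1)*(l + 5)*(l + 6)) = l + 5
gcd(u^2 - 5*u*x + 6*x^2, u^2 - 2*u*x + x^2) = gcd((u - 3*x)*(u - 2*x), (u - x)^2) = 1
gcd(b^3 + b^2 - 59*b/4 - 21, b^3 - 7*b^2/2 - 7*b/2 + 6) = b^2 - 5*b/2 - 6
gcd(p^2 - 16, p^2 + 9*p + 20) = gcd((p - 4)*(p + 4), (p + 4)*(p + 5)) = p + 4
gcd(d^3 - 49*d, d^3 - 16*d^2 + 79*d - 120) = 1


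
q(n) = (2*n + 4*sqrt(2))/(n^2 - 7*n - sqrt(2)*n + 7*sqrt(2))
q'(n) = (2*n + 4*sqrt(2))*(-2*n + sqrt(2) + 7)/(n^2 - 7*n - sqrt(2)*n + 7*sqrt(2))^2 + 2/(n^2 - 7*n - sqrt(2)*n + 7*sqrt(2)) = 2*(n^2 - 7*n - sqrt(2)*n + (n + 2*sqrt(2))*(-2*n + sqrt(2) + 7) + 7*sqrt(2))/(n^2 - 7*n - sqrt(2)*n + 7*sqrt(2))^2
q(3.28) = -1.76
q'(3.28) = 0.18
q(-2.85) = 0.00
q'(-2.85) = 0.05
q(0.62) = 1.36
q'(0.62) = 2.32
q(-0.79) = 0.24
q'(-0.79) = 0.25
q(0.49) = 1.10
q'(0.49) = 1.70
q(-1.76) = 0.08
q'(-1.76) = 0.10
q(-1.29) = 0.14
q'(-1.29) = 0.16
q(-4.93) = -0.06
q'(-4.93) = 0.01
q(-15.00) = -0.07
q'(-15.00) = 0.00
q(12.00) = 0.56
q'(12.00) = -0.13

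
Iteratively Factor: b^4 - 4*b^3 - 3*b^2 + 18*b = (b + 2)*(b^3 - 6*b^2 + 9*b) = (b - 3)*(b + 2)*(b^2 - 3*b) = b*(b - 3)*(b + 2)*(b - 3)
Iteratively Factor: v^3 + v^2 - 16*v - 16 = (v + 1)*(v^2 - 16) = (v - 4)*(v + 1)*(v + 4)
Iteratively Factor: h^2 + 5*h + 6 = (h + 2)*(h + 3)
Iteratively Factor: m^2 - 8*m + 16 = (m - 4)*(m - 4)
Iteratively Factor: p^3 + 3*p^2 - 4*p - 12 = (p - 2)*(p^2 + 5*p + 6) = (p - 2)*(p + 2)*(p + 3)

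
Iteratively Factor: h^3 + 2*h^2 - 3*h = (h + 3)*(h^2 - h) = (h - 1)*(h + 3)*(h)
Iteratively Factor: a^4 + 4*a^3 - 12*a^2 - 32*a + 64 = (a - 2)*(a^3 + 6*a^2 - 32) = (a - 2)^2*(a^2 + 8*a + 16) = (a - 2)^2*(a + 4)*(a + 4)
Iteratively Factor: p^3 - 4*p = (p)*(p^2 - 4) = p*(p + 2)*(p - 2)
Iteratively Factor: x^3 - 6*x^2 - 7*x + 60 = (x - 4)*(x^2 - 2*x - 15) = (x - 4)*(x + 3)*(x - 5)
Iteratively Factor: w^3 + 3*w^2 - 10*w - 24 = (w + 2)*(w^2 + w - 12) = (w + 2)*(w + 4)*(w - 3)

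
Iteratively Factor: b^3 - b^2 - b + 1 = (b + 1)*(b^2 - 2*b + 1) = (b - 1)*(b + 1)*(b - 1)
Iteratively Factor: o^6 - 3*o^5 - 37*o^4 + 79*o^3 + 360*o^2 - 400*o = (o - 1)*(o^5 - 2*o^4 - 39*o^3 + 40*o^2 + 400*o) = o*(o - 1)*(o^4 - 2*o^3 - 39*o^2 + 40*o + 400) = o*(o - 5)*(o - 1)*(o^3 + 3*o^2 - 24*o - 80) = o*(o - 5)*(o - 1)*(o + 4)*(o^2 - o - 20) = o*(o - 5)^2*(o - 1)*(o + 4)*(o + 4)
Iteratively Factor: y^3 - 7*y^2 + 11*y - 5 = (y - 1)*(y^2 - 6*y + 5) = (y - 1)^2*(y - 5)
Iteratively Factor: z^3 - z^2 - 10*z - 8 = (z - 4)*(z^2 + 3*z + 2) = (z - 4)*(z + 2)*(z + 1)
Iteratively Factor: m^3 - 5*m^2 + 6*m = (m - 3)*(m^2 - 2*m) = (m - 3)*(m - 2)*(m)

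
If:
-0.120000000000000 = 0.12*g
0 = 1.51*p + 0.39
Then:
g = -1.00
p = -0.26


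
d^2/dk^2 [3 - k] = 0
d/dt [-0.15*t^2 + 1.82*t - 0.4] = 1.82 - 0.3*t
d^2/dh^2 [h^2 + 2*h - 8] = 2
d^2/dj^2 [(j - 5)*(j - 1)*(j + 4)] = 6*j - 4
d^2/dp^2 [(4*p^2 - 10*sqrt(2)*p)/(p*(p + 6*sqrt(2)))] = -68*sqrt(2)/(p^3 + 18*sqrt(2)*p^2 + 216*p + 432*sqrt(2))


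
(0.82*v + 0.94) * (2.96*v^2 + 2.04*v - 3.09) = 2.4272*v^3 + 4.4552*v^2 - 0.6162*v - 2.9046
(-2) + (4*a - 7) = 4*a - 9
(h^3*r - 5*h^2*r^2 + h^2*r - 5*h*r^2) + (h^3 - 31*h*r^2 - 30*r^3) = h^3*r + h^3 - 5*h^2*r^2 + h^2*r - 36*h*r^2 - 30*r^3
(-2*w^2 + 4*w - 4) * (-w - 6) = 2*w^3 + 8*w^2 - 20*w + 24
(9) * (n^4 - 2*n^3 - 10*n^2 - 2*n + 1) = 9*n^4 - 18*n^3 - 90*n^2 - 18*n + 9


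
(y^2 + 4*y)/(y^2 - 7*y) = (y + 4)/(y - 7)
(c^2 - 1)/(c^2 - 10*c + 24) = (c^2 - 1)/(c^2 - 10*c + 24)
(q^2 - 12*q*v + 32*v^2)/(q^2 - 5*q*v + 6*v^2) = (q^2 - 12*q*v + 32*v^2)/(q^2 - 5*q*v + 6*v^2)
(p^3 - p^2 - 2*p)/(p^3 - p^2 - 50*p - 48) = p*(p - 2)/(p^2 - 2*p - 48)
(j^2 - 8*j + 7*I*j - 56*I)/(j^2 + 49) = (j - 8)/(j - 7*I)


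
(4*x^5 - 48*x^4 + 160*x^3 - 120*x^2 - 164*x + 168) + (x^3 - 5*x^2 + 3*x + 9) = 4*x^5 - 48*x^4 + 161*x^3 - 125*x^2 - 161*x + 177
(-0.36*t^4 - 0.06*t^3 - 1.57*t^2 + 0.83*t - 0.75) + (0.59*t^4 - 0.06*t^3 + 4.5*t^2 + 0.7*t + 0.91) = 0.23*t^4 - 0.12*t^3 + 2.93*t^2 + 1.53*t + 0.16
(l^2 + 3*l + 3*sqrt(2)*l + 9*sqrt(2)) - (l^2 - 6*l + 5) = 3*sqrt(2)*l + 9*l - 5 + 9*sqrt(2)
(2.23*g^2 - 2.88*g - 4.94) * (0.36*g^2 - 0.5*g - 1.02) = 0.8028*g^4 - 2.1518*g^3 - 2.613*g^2 + 5.4076*g + 5.0388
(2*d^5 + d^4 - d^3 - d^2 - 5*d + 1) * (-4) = -8*d^5 - 4*d^4 + 4*d^3 + 4*d^2 + 20*d - 4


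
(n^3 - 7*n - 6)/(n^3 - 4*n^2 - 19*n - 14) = (n - 3)/(n - 7)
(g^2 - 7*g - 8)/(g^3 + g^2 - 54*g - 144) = (g + 1)/(g^2 + 9*g + 18)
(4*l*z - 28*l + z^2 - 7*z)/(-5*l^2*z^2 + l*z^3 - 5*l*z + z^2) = (-4*l*z + 28*l - z^2 + 7*z)/(z*(5*l^2*z - l*z^2 + 5*l - z))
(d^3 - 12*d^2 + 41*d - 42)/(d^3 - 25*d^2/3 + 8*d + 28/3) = 3*(d - 3)/(3*d + 2)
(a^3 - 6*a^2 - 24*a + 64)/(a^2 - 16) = (a^2 - 10*a + 16)/(a - 4)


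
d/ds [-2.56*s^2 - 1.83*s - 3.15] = -5.12*s - 1.83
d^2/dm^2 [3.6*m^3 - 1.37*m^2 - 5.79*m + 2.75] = 21.6*m - 2.74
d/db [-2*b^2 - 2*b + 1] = -4*b - 2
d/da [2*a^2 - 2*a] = 4*a - 2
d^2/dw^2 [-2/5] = 0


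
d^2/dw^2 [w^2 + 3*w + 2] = 2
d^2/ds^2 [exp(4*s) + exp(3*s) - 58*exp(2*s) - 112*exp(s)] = (16*exp(3*s) + 9*exp(2*s) - 232*exp(s) - 112)*exp(s)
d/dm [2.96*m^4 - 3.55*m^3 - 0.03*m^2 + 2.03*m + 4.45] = 11.84*m^3 - 10.65*m^2 - 0.06*m + 2.03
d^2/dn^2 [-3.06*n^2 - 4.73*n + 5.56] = -6.12000000000000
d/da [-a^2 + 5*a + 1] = 5 - 2*a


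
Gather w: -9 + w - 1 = w - 10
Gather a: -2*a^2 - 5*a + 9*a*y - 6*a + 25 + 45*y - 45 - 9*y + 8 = -2*a^2 + a*(9*y - 11) + 36*y - 12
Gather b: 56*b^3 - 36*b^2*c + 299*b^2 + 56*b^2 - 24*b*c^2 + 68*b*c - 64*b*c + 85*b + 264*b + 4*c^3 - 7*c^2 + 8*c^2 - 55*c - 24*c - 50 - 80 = 56*b^3 + b^2*(355 - 36*c) + b*(-24*c^2 + 4*c + 349) + 4*c^3 + c^2 - 79*c - 130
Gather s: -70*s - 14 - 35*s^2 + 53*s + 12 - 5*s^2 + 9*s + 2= -40*s^2 - 8*s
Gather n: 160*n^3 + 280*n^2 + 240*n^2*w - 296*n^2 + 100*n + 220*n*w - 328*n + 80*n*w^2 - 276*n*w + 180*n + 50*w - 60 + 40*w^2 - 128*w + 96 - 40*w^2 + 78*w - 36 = 160*n^3 + n^2*(240*w - 16) + n*(80*w^2 - 56*w - 48)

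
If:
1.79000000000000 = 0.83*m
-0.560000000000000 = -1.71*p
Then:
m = 2.16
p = 0.33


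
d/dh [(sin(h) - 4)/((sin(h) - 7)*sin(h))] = (-cos(h) + 8/tan(h) - 28*cos(h)/sin(h)^2)/(sin(h) - 7)^2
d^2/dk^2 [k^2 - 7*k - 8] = 2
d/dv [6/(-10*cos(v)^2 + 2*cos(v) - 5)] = 12*(1 - 10*cos(v))*sin(v)/(10*cos(v)^2 - 2*cos(v) + 5)^2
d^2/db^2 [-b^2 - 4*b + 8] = -2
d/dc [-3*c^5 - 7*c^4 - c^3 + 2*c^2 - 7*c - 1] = -15*c^4 - 28*c^3 - 3*c^2 + 4*c - 7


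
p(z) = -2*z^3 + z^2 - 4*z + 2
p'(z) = -6*z^2 + 2*z - 4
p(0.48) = 0.09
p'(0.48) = -4.42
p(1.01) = -3.08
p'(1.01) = -8.10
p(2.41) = -29.83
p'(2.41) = -34.03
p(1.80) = -13.62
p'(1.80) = -19.84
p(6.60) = -555.83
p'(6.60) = -252.16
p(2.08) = -19.99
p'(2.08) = -25.80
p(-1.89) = 26.63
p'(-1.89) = -29.21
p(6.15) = -449.99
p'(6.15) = -218.64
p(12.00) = -3358.00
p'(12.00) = -844.00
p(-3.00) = 77.00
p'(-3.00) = -64.00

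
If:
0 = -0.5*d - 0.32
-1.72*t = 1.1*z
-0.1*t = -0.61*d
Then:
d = -0.64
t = -3.90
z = 6.10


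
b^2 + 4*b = b*(b + 4)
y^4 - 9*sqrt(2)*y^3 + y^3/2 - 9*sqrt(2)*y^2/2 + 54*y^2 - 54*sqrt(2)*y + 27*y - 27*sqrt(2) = (y + 1/2)*(y - 3*sqrt(2))^3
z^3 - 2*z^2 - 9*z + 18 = (z - 3)*(z - 2)*(z + 3)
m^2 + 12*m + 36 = (m + 6)^2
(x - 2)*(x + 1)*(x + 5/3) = x^3 + 2*x^2/3 - 11*x/3 - 10/3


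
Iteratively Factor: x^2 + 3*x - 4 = (x + 4)*(x - 1)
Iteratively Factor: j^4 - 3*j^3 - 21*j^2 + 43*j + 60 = (j + 1)*(j^3 - 4*j^2 - 17*j + 60) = (j - 5)*(j + 1)*(j^2 + j - 12) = (j - 5)*(j + 1)*(j + 4)*(j - 3)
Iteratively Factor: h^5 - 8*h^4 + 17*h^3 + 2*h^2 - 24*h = (h - 3)*(h^4 - 5*h^3 + 2*h^2 + 8*h) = (h - 3)*(h + 1)*(h^3 - 6*h^2 + 8*h) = h*(h - 3)*(h + 1)*(h^2 - 6*h + 8) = h*(h - 3)*(h - 2)*(h + 1)*(h - 4)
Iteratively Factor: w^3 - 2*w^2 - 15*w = (w)*(w^2 - 2*w - 15) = w*(w + 3)*(w - 5)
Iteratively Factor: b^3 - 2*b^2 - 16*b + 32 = (b + 4)*(b^2 - 6*b + 8) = (b - 2)*(b + 4)*(b - 4)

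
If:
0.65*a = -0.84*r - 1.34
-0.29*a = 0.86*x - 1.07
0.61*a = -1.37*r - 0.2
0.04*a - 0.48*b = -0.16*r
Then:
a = -4.41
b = 0.24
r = 1.82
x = 2.73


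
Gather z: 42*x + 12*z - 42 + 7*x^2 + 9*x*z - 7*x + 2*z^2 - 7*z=7*x^2 + 35*x + 2*z^2 + z*(9*x + 5) - 42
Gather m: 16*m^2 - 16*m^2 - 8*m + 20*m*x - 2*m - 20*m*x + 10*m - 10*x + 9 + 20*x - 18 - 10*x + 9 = 0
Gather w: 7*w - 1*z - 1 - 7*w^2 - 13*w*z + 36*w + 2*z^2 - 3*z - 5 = -7*w^2 + w*(43 - 13*z) + 2*z^2 - 4*z - 6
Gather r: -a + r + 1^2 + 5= -a + r + 6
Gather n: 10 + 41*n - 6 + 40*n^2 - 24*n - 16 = 40*n^2 + 17*n - 12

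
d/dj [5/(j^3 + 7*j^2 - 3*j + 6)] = 5*(-3*j^2 - 14*j + 3)/(j^3 + 7*j^2 - 3*j + 6)^2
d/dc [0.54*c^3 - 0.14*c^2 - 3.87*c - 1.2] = 1.62*c^2 - 0.28*c - 3.87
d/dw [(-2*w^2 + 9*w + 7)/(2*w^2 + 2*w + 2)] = (-11*w^2 - 18*w + 2)/(2*(w^4 + 2*w^3 + 3*w^2 + 2*w + 1))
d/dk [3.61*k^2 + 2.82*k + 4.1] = 7.22*k + 2.82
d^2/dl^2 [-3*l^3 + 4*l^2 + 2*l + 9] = 8 - 18*l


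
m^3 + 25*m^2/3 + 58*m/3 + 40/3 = (m + 4/3)*(m + 2)*(m + 5)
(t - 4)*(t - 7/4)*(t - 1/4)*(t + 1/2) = t^4 - 11*t^3/2 + 87*t^2/16 + 79*t/32 - 7/8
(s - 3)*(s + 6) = s^2 + 3*s - 18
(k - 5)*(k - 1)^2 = k^3 - 7*k^2 + 11*k - 5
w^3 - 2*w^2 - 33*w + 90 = (w - 5)*(w - 3)*(w + 6)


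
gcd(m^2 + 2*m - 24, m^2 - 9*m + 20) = m - 4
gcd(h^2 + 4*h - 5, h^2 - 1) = h - 1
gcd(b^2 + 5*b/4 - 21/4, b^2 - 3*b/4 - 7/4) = b - 7/4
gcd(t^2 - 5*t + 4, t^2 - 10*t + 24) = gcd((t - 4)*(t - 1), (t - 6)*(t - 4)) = t - 4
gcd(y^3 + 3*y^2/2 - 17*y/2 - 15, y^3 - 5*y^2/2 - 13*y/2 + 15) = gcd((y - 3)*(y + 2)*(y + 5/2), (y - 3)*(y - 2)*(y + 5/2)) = y^2 - y/2 - 15/2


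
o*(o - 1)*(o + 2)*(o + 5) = o^4 + 6*o^3 + 3*o^2 - 10*o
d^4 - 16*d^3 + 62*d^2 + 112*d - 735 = (d - 7)^2*(d - 5)*(d + 3)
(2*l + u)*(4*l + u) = 8*l^2 + 6*l*u + u^2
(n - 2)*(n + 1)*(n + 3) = n^3 + 2*n^2 - 5*n - 6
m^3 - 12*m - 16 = (m - 4)*(m + 2)^2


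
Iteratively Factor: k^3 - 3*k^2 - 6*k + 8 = (k - 4)*(k^2 + k - 2) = (k - 4)*(k + 2)*(k - 1)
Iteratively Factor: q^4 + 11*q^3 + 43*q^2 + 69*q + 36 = (q + 3)*(q^3 + 8*q^2 + 19*q + 12) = (q + 3)*(q + 4)*(q^2 + 4*q + 3) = (q + 3)^2*(q + 4)*(q + 1)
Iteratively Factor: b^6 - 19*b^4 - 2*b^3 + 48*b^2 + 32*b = (b + 1)*(b^5 - b^4 - 18*b^3 + 16*b^2 + 32*b) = b*(b + 1)*(b^4 - b^3 - 18*b^2 + 16*b + 32) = b*(b + 1)*(b + 4)*(b^3 - 5*b^2 + 2*b + 8) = b*(b + 1)^2*(b + 4)*(b^2 - 6*b + 8) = b*(b - 2)*(b + 1)^2*(b + 4)*(b - 4)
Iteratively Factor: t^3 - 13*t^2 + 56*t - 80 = (t - 5)*(t^2 - 8*t + 16) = (t - 5)*(t - 4)*(t - 4)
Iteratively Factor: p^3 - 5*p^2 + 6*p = (p - 2)*(p^2 - 3*p) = (p - 3)*(p - 2)*(p)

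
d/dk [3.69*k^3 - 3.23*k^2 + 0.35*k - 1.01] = 11.07*k^2 - 6.46*k + 0.35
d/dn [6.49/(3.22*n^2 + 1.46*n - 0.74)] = (-41.7956*n - 9.4754)/(3.22*n^2 + 1.46*n - 0.74)^2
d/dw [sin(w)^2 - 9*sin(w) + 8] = (2*sin(w) - 9)*cos(w)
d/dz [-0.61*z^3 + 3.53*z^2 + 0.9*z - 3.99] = -1.83*z^2 + 7.06*z + 0.9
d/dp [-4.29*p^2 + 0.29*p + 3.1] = 0.29 - 8.58*p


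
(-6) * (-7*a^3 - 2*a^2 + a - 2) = 42*a^3 + 12*a^2 - 6*a + 12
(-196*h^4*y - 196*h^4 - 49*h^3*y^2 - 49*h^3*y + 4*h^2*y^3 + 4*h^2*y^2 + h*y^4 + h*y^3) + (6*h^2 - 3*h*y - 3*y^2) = -196*h^4*y - 196*h^4 - 49*h^3*y^2 - 49*h^3*y + 4*h^2*y^3 + 4*h^2*y^2 + 6*h^2 + h*y^4 + h*y^3 - 3*h*y - 3*y^2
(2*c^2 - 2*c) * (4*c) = 8*c^3 - 8*c^2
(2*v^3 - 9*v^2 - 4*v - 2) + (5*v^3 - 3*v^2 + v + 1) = 7*v^3 - 12*v^2 - 3*v - 1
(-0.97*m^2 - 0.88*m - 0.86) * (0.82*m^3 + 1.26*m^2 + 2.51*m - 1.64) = -0.7954*m^5 - 1.9438*m^4 - 4.2487*m^3 - 1.7016*m^2 - 0.7154*m + 1.4104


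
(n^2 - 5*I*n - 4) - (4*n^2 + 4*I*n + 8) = -3*n^2 - 9*I*n - 12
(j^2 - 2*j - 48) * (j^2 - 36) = j^4 - 2*j^3 - 84*j^2 + 72*j + 1728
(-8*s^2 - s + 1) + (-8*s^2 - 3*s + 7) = -16*s^2 - 4*s + 8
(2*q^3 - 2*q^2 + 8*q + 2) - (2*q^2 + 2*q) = 2*q^3 - 4*q^2 + 6*q + 2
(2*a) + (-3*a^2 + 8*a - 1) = -3*a^2 + 10*a - 1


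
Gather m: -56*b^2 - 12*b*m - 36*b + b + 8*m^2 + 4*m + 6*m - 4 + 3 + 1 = -56*b^2 - 35*b + 8*m^2 + m*(10 - 12*b)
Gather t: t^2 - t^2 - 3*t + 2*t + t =0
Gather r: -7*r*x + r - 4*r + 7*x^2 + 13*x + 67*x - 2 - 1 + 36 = r*(-7*x - 3) + 7*x^2 + 80*x + 33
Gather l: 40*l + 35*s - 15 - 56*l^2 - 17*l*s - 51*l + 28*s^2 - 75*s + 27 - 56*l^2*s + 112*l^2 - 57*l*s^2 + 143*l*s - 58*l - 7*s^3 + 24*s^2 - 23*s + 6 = l^2*(56 - 56*s) + l*(-57*s^2 + 126*s - 69) - 7*s^3 + 52*s^2 - 63*s + 18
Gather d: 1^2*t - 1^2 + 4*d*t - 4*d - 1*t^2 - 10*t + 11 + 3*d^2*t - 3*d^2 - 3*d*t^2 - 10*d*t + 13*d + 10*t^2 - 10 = d^2*(3*t - 3) + d*(-3*t^2 - 6*t + 9) + 9*t^2 - 9*t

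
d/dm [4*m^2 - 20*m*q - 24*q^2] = 8*m - 20*q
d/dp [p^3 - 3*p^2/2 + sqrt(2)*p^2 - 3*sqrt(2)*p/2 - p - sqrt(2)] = 3*p^2 - 3*p + 2*sqrt(2)*p - 3*sqrt(2)/2 - 1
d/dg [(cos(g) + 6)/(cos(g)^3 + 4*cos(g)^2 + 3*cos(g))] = 2*(cos(g)^3 + 11*cos(g)^2 + 24*cos(g) + 9)*sin(g)/((cos(g) + 1)^2*(cos(g) + 3)^2*cos(g)^2)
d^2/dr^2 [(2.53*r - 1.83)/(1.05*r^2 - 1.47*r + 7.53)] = ((11.2812 - 15.939*r)*(1.05*r^2 - 1.47*r + 7.53) + (2.1*r - 1.47)*(2.53*r - 1.83)*(4.2*r - 2.94))/(1.05*r^2 - 1.47*r + 7.53)^3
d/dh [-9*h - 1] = -9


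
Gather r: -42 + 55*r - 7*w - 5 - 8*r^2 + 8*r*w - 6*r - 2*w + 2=-8*r^2 + r*(8*w + 49) - 9*w - 45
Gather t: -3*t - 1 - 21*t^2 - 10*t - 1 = -21*t^2 - 13*t - 2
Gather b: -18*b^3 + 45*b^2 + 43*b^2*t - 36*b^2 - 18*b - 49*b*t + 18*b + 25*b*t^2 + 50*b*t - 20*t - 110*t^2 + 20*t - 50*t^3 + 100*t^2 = -18*b^3 + b^2*(43*t + 9) + b*(25*t^2 + t) - 50*t^3 - 10*t^2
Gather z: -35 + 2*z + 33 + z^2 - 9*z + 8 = z^2 - 7*z + 6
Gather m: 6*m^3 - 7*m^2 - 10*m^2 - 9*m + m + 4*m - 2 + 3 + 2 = 6*m^3 - 17*m^2 - 4*m + 3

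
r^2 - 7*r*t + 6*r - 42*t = (r + 6)*(r - 7*t)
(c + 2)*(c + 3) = c^2 + 5*c + 6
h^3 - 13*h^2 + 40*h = h*(h - 8)*(h - 5)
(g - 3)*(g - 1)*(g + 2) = g^3 - 2*g^2 - 5*g + 6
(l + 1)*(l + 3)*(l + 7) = l^3 + 11*l^2 + 31*l + 21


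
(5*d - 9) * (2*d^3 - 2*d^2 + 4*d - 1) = 10*d^4 - 28*d^3 + 38*d^2 - 41*d + 9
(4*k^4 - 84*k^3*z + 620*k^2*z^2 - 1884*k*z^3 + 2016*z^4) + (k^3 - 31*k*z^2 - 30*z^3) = 4*k^4 - 84*k^3*z + k^3 + 620*k^2*z^2 - 1884*k*z^3 - 31*k*z^2 + 2016*z^4 - 30*z^3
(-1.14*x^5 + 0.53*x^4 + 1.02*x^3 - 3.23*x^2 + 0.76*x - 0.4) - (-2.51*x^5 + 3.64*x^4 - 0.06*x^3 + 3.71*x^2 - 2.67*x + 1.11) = 1.37*x^5 - 3.11*x^4 + 1.08*x^3 - 6.94*x^2 + 3.43*x - 1.51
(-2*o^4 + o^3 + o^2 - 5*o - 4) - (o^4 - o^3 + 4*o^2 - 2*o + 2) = -3*o^4 + 2*o^3 - 3*o^2 - 3*o - 6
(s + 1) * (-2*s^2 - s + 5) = -2*s^3 - 3*s^2 + 4*s + 5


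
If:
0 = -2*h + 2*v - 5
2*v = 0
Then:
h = -5/2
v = 0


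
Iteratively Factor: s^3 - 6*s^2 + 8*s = (s - 4)*(s^2 - 2*s) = (s - 4)*(s - 2)*(s)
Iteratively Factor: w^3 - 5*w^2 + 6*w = (w - 2)*(w^2 - 3*w) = w*(w - 2)*(w - 3)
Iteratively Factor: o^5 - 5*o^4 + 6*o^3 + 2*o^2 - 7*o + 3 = (o - 1)*(o^4 - 4*o^3 + 2*o^2 + 4*o - 3) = (o - 1)^2*(o^3 - 3*o^2 - o + 3) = (o - 1)^3*(o^2 - 2*o - 3) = (o - 1)^3*(o + 1)*(o - 3)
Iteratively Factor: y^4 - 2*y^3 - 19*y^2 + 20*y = (y - 5)*(y^3 + 3*y^2 - 4*y) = (y - 5)*(y + 4)*(y^2 - y) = y*(y - 5)*(y + 4)*(y - 1)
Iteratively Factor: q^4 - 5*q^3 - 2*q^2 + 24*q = (q + 2)*(q^3 - 7*q^2 + 12*q) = (q - 3)*(q + 2)*(q^2 - 4*q) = q*(q - 3)*(q + 2)*(q - 4)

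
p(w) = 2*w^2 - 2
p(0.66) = -1.13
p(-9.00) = 160.00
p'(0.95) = 3.80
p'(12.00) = 48.00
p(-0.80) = -0.72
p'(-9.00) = -36.00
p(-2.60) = 11.52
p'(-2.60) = -10.40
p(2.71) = 12.69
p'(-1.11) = -4.44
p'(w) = 4*w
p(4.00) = 30.00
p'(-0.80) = -3.20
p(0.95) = -0.20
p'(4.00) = 16.00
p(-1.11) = 0.46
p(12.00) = 286.00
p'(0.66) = 2.64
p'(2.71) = 10.84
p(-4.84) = 44.85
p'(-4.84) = -19.36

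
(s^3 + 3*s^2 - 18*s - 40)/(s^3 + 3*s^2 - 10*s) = (s^2 - 2*s - 8)/(s*(s - 2))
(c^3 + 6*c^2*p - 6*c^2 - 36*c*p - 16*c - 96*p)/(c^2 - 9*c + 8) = (c^2 + 6*c*p + 2*c + 12*p)/(c - 1)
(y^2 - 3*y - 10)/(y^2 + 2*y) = (y - 5)/y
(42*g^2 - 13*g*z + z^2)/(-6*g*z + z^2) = (-7*g + z)/z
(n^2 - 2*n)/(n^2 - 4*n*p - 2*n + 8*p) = n/(n - 4*p)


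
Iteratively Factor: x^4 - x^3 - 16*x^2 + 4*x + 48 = (x + 3)*(x^3 - 4*x^2 - 4*x + 16) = (x - 2)*(x + 3)*(x^2 - 2*x - 8) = (x - 4)*(x - 2)*(x + 3)*(x + 2)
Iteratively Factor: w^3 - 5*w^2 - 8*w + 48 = (w + 3)*(w^2 - 8*w + 16) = (w - 4)*(w + 3)*(w - 4)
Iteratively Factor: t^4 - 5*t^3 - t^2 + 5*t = (t - 5)*(t^3 - t) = (t - 5)*(t - 1)*(t^2 + t) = (t - 5)*(t - 1)*(t + 1)*(t)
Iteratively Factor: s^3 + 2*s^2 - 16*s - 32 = (s + 4)*(s^2 - 2*s - 8) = (s + 2)*(s + 4)*(s - 4)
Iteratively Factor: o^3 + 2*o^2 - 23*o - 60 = (o - 5)*(o^2 + 7*o + 12) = (o - 5)*(o + 4)*(o + 3)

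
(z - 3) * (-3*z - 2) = -3*z^2 + 7*z + 6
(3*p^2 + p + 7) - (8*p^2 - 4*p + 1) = -5*p^2 + 5*p + 6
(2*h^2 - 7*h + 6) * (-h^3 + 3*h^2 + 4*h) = -2*h^5 + 13*h^4 - 19*h^3 - 10*h^2 + 24*h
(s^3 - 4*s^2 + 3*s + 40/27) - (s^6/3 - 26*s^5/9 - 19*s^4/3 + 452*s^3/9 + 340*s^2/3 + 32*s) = -s^6/3 + 26*s^5/9 + 19*s^4/3 - 443*s^3/9 - 352*s^2/3 - 29*s + 40/27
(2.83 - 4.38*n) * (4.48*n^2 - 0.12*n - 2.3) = -19.6224*n^3 + 13.204*n^2 + 9.7344*n - 6.509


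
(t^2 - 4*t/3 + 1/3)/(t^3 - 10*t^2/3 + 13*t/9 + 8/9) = 3*(3*t - 1)/(9*t^2 - 21*t - 8)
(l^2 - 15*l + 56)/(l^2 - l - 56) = (l - 7)/(l + 7)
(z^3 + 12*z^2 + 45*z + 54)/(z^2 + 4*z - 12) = (z^2 + 6*z + 9)/(z - 2)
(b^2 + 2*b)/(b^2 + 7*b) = (b + 2)/(b + 7)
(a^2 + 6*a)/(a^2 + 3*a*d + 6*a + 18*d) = a/(a + 3*d)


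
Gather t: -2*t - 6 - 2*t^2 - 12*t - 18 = -2*t^2 - 14*t - 24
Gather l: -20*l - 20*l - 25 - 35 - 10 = -40*l - 70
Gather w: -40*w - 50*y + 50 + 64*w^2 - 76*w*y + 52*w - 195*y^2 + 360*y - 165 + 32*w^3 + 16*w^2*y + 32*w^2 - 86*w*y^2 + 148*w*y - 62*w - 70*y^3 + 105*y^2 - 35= 32*w^3 + w^2*(16*y + 96) + w*(-86*y^2 + 72*y - 50) - 70*y^3 - 90*y^2 + 310*y - 150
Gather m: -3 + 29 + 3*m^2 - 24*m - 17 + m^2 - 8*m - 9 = 4*m^2 - 32*m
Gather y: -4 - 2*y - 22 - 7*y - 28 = -9*y - 54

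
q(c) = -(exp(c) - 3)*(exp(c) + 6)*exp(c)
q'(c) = -(exp(c) - 3)*(exp(c) + 6)*exp(c) - (exp(c) - 3)*exp(2*c) - (exp(c) + 6)*exp(2*c)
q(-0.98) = 6.28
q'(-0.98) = 5.75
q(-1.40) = 4.24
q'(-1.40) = 4.03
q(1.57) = -93.84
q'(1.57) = -385.26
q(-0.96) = 6.40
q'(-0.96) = 5.84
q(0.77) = 14.81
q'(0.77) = -19.34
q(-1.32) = 4.58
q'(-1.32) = 4.32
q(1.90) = -312.62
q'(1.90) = -1044.46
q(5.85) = -42222109.68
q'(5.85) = -126317114.34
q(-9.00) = 0.00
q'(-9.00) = 0.00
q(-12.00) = 0.00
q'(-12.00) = 0.00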